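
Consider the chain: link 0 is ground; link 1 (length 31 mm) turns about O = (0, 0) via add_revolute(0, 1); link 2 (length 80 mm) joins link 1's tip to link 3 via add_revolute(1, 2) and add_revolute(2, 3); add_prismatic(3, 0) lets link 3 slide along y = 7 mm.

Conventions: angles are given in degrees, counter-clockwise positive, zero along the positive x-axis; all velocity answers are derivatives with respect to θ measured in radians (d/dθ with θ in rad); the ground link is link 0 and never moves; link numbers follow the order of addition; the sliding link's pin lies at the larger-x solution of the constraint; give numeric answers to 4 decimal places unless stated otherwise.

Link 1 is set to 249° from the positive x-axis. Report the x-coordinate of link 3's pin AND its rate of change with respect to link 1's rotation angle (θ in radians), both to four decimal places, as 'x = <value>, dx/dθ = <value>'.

geometry: r = 31 mm, L = 80 mm, e = 7 mm
crank pin P = (r cos θ, r sin θ) = (-11.109406, -28.940993)
h = r sin θ − e = -28.940993 − 7 = -35.940993
x = r cos θ + √(L² − h²) = -11.109406 + 71.471988 = 60.362581
dx/dθ = −r sin θ − h·r cos θ/√(L² − h²) (θ in radians; h = -35.940993) = 23.354425

x = 60.3626, dx/dθ = 23.3544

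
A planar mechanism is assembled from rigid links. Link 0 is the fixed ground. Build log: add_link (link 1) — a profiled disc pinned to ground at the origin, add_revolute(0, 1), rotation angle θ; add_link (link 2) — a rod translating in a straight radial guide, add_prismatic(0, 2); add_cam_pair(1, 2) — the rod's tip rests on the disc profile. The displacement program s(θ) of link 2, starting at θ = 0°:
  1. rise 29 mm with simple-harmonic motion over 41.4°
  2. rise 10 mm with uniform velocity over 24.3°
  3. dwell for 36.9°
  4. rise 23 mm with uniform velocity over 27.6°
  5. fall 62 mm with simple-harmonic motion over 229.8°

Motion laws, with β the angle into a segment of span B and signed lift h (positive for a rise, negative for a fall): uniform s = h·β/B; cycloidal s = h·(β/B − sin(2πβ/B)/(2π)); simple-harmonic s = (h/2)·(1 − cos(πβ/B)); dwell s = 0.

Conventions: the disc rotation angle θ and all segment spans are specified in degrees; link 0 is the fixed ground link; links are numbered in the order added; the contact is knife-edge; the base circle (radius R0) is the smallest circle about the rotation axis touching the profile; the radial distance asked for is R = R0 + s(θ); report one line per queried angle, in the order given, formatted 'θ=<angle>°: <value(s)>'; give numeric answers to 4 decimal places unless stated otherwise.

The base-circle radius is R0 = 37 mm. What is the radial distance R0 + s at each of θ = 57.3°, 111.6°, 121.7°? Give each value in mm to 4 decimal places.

seg 1 [0°–41.4°] simple-harmonic, h=29: full span → s += 29 → s = 29.0000
seg 2 [41.4°–65.7°] uniform, h=10: θ=57.3° here. β=15.9, B=24.3. 10·15.9/24.3 = 6.5432 → s = 35.5432
seg 2 [41.4°–65.7°] uniform, h=10: full span → s += 10 → s = 39.0000
seg 3 [65.7°–102.6°] dwell: s stays 39.0000
seg 4 [102.6°–130.2°] uniform, h=23: θ=111.6° here. β=9, B=27.6. 23·9/27.6 = 7.5000 → s = 46.5000
seg 4 [102.6°–130.2°] uniform, h=23: θ=121.7° here. β=19.1, B=27.6. 23·19.1/27.6 = 15.9167 → s = 54.9167
θ=57.3°: R = R0 + s = 37 + 35.5432 = 72.5432
θ=111.6°: R = R0 + s = 37 + 46.5000 = 83.5000
θ=121.7°: R = R0 + s = 37 + 54.9167 = 91.9167

θ=57.3°: 72.5432
θ=111.6°: 83.5000
θ=121.7°: 91.9167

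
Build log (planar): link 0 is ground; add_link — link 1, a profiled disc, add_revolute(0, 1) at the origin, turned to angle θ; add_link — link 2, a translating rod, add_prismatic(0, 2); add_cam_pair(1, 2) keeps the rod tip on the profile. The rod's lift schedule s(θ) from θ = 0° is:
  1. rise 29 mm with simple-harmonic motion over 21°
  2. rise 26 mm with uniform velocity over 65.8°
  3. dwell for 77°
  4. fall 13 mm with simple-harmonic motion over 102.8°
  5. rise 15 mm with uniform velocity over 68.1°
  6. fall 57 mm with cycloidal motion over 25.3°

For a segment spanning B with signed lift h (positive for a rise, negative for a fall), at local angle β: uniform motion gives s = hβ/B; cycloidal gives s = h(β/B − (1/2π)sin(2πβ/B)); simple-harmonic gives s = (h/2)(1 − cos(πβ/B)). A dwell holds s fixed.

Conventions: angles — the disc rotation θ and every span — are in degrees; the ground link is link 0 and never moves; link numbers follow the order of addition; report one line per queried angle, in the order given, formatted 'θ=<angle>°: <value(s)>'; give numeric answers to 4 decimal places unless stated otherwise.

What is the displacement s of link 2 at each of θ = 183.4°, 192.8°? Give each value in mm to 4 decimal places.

seg 1 [0°–21°] simple-harmonic, h=29: full span → s += 29 → s = 29.0000
seg 2 [21°–86.8°] uniform, h=26: full span → s += 26 → s = 55.0000
seg 3 [86.8°–163.8°] dwell: s stays 55.0000
seg 4 [163.8°–266.6°] simple-harmonic, h=-13: θ=183.4° here. β=19.6, B=102.8. -13/2·(1 − cos(π·0.1907)) = -1.1316 → s = 53.8684
seg 4 [163.8°–266.6°] simple-harmonic, h=-13: θ=192.8° here. β=29, B=102.8. -13/2·(1 − cos(π·0.2821)) = -2.3899 → s = 52.6101

θ=183.4°: 53.8684
θ=192.8°: 52.6101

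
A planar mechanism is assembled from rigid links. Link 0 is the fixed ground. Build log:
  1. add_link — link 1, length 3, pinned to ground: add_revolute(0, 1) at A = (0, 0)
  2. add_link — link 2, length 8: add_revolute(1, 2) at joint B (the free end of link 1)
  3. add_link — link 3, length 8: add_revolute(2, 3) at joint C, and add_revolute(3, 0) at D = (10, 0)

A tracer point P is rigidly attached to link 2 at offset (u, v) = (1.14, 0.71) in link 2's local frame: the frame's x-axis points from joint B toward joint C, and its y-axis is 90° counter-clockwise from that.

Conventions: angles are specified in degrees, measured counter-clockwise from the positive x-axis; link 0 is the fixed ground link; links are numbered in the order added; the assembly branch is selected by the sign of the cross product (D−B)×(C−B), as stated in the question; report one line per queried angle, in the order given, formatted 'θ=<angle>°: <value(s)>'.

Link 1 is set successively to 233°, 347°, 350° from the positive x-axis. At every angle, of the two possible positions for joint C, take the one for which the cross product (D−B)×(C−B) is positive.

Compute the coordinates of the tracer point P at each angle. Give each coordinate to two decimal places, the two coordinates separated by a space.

A=(0,0), D=(10.00,0)
θ=233°: B = A + 3.00·(cos233°, sin233°) = (-1.8054, -2.3959)
θ=233°: |BD| = 12.0461
θ=233°: circle(B,8.00) ∩ circle(D,8.00): a=6.0231, h=5.2652
θ=233°:   candidates: C₊=(3.0500,3.9621) cross=63.426; C₋=(5.1445,-6.3580) cross=-63.426
θ=233°:   branch + wants cross > 0 → take C=(3.0500,3.9621) (cross=63.426)
θ=233°: ex = (C−B)/|BC| = (0.6069,0.7948); ey = (-0.7948,0.6069)
θ=233°: P = B + 1.14·ex + 0.71·ey = (-1.6778,-1.0590)
θ=347°: B = A + 3.00·(cos347°, sin347°) = (2.9231, -0.6749)
θ=347°: |BD| = 7.1090
θ=347°: circle(B,8.00) ∩ circle(D,8.00): a=3.5545, h=7.1670
θ=347°:   candidates: C₊=(5.7812,6.7972) cross=50.950; C₋=(7.1419,-7.4720) cross=-50.950
θ=347°:   branch + wants cross > 0 → take C=(5.7812,6.7972) (cross=50.950)
θ=347°: ex = (C−B)/|BC| = (0.3573,0.9340); ey = (-0.9340,0.3573)
θ=347°: P = B + 1.14·ex + 0.71·ey = (2.6672,0.6436)
θ=350°: B = A + 3.00·(cos350°, sin350°) = (2.9544, -0.5209)
θ=350°: |BD| = 7.0648
θ=350°: circle(B,8.00) ∩ circle(D,8.00): a=3.5324, h=7.1779
θ=350°:   candidates: C₊=(5.9479,6.8979) cross=50.710; C₋=(7.0065,-7.4188) cross=-50.710
θ=350°:   branch + wants cross > 0 → take C=(5.9479,6.8979) (cross=50.710)
θ=350°: ex = (C−B)/|BC| = (0.3742,0.9274); ey = (-0.9274,0.3742)
θ=350°: P = B + 1.14·ex + 0.71·ey = (2.7226,0.8019)

θ=233°: -1.68 -1.06
θ=347°: 2.67 0.64
θ=350°: 2.72 0.80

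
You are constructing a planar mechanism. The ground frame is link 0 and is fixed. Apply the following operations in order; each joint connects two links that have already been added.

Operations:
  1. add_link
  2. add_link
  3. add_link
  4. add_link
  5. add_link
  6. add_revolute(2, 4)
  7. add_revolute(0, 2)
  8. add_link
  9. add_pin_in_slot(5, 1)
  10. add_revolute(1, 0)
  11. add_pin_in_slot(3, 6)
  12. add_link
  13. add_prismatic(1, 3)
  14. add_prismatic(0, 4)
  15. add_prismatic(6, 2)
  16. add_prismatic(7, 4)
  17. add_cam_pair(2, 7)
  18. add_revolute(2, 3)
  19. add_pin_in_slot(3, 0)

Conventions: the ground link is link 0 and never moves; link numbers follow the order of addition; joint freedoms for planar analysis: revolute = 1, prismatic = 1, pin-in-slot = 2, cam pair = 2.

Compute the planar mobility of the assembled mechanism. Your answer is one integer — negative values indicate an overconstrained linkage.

(L,J1,J2)=(1,0,0); link0 fixed
link1: (2,0,0)
link2: (3,0,0)
link3: (4,0,0)
link4: (5,0,0)
link5: (6,0,0)
R 2-4 [J1]: (6,1,0)
R 0-2 [J1]: (6,2,0)
link6: (7,2,0)
PS 5-1 [J2]: (7,2,1)
R 1-0 [J1]: (7,3,1)
PS 3-6 [J2]: (7,3,2)
link7: (8,3,2)
P 1-3 [J1]: (8,4,2)
P 0-4 [J1]: (8,5,2)
P 6-2 [J1]: (8,6,2)
P 7-4 [J1]: (8,7,2)
C 2-7 [J2]: (8,7,3)
R 2-3 [J1]: (8,8,3)
PS 3-0 [J2]: (8,8,4)
Grübler: 3·7 − 2·8 − 4 = 1

M = 1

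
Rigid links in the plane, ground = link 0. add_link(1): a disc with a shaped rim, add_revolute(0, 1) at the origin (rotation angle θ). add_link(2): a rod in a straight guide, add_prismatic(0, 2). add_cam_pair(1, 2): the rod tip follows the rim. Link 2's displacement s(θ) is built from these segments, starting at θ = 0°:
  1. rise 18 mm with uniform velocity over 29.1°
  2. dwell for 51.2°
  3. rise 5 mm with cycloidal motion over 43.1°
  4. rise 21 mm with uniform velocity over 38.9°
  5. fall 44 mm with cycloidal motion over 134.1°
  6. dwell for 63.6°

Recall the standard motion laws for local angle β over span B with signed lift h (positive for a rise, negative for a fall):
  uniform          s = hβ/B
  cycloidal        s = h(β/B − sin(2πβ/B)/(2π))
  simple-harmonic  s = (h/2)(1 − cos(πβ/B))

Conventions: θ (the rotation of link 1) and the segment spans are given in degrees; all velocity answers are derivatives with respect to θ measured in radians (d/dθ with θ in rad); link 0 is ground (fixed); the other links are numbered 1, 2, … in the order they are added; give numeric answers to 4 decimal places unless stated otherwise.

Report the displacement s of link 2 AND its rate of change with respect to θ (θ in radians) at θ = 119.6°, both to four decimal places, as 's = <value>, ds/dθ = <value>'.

segment 1 (0° to 29.1°, uniform, h = 18) is passed completely: s = 0.0000 + (18) = 18.0000
segment 2 (29.1° to 80.3°, dwell): s unchanged at 18.0000
θ = 119.6° falls in segment 3 (80.3° to 123.4°, cycloidal, h = 5): β = 119.6 − 80.3 = 39.3°, B = 43.1°; Δs = 5·(0.9118 − sin(2π·0.9118)/(2π)) = 4.9778; s = 18.0000 + 4.9778 = 22.9778
velocity in seg [80.3°–123.4°] (cycloidal), θ in radians: β = 39.3° = 0.6859 rad, B = 43.1° = 0.7522 rad; ds/dθ = (h/B)(1 − cos(2πβ/B)) = (5/0.7522)(1 − cos(2π·0.9118)) = 0.994083 mm/rad

s = 22.9778, ds/dθ = 0.9941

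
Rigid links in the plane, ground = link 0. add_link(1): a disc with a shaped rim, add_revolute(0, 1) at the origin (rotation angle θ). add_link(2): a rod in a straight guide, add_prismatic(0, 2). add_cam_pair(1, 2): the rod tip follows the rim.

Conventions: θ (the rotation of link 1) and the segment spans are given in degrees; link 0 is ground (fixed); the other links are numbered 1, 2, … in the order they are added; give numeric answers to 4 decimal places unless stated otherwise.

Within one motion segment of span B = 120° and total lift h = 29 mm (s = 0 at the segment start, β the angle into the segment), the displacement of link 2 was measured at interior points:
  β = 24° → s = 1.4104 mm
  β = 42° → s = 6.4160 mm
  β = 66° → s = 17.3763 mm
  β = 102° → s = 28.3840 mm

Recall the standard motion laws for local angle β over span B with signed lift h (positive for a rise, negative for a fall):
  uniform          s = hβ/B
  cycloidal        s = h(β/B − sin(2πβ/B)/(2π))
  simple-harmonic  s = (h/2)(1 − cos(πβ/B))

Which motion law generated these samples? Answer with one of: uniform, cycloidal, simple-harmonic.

candidates at β/B = r: uniform s = h·r (linear in β); cycloidal s = h·(r − sin(2πr)/(2π)); simple-harmonic s = (h/2)(1 − cos(πr))
β=24°: printed 1.4104 | uniform 5.8000, cycloidal 1.4104, simple-harmonic 2.7693
β=42°: printed 6.4160 | uniform 10.1500, cycloidal 6.4160, simple-harmonic 7.9171
β=66°: printed 17.3763 | uniform 15.9500, cycloidal 17.3763, simple-harmonic 16.7683
β=102°: printed 28.3840 | uniform 24.6500, cycloidal 28.3840, simple-harmonic 27.4196
only one law matches every sample → cycloidal

cycloidal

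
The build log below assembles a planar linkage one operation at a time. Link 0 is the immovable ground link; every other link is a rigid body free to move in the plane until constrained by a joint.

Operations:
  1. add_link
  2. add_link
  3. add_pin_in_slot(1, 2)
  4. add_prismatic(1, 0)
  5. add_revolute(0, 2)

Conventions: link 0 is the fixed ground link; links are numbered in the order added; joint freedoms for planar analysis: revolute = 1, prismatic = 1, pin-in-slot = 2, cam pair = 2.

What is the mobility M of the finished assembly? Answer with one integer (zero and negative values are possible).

link 0 = ground. State L|J1|J2 = 1|0|0
+link1  2|0|0
+link2  3|0|0
PS(1,2) f=2→J2  3|0|1
P(1,0) f=1→J1  3|1|1
R(0,2) f=1→J1  3|2|1
M = 3(3−1)−2·2−1 = 6−4−1 = 1

M = 1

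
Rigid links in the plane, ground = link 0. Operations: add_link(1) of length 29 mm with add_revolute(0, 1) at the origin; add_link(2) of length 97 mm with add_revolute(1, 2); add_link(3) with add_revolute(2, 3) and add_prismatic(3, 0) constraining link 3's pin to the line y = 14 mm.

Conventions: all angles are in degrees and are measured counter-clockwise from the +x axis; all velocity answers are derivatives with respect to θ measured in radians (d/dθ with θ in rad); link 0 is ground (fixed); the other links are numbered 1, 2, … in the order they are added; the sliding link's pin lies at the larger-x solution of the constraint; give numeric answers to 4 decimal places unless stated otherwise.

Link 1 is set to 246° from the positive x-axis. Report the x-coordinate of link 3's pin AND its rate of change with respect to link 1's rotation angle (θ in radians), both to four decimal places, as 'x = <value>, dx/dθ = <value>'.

geometry: r = 29 mm, L = 97 mm, e = 14 mm
crank pin P = (r cos θ, r sin θ) = (-11.795363, -26.492818)
h = r sin θ − e = -26.492818 − 14 = -40.492818
x = r cos θ + √(L² − h²) = -11.795363 + 88.143812 = 76.348450
dx/dθ = −r sin θ − h·r cos θ/√(L² − h²) (θ in radians; h = -40.492818) = 21.074089

x = 76.3484, dx/dθ = 21.0741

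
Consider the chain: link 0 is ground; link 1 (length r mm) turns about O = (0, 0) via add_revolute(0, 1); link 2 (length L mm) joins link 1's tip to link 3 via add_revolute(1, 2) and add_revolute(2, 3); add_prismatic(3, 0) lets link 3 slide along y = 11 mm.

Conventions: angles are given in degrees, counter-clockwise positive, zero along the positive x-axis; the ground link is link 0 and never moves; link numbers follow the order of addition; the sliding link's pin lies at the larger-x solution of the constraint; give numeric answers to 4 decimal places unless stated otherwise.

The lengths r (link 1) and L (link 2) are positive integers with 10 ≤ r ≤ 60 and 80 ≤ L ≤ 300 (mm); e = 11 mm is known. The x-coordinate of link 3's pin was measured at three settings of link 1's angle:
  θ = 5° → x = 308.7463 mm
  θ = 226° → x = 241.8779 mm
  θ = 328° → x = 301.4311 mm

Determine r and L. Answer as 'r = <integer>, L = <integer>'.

constraint per measurement: (x − r cos θ)² + (r sin θ − e)² = L²
subtracting the θ₁ and θ₂ equations cancels the r² and L² terms:
r = (x₁² − x₂²) / (2[(x₁cos θ₁ + e sin θ₁) − (x₂cos θ₂ + e sin θ₂)]) = 38.0000 → r = 38
L² = (x₁ − r cos θ₁)² + (r sin θ₁ − e)² = 73440.9871 → L = 271.0000 → L = 271
check at θ₃=328°: x = 301.4311 (printed 301.4311) ✓

r = 38, L = 271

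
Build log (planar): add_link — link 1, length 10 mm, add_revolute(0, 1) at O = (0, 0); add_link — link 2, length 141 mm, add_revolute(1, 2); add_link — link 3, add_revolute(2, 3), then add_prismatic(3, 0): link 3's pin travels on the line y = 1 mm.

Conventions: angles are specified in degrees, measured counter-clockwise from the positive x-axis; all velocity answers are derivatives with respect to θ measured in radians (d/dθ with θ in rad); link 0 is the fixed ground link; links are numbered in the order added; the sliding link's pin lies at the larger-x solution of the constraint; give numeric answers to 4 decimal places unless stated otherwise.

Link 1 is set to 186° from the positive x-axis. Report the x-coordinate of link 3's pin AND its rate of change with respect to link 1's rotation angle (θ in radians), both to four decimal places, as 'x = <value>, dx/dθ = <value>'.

geometry: r = 10 mm, L = 141 mm, e = 1 mm
crank pin P = (r cos θ, r sin θ) = (-9.945219, -1.045285)
h = r sin θ − e = -1.045285 − 1 = -2.045285
x = r cos θ + √(L² − h²) = -9.945219 + 140.985165 = 131.039946
dx/dθ = −r sin θ − h·r cos θ/√(L² − h²) (θ in radians; h = -2.045285) = 0.901008

x = 131.0399, dx/dθ = 0.9010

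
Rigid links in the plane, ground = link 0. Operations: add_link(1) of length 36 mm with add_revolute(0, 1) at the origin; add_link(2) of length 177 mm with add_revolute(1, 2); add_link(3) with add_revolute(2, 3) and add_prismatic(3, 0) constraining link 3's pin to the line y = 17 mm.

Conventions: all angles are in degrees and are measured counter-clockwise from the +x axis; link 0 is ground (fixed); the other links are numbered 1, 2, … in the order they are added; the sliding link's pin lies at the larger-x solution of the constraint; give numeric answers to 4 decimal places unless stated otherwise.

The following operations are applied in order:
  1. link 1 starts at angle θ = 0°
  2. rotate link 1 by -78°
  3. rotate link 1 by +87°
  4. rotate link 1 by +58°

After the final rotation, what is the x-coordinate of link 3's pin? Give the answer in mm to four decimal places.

geometry: r = 36 mm, L = 177 mm, e = 17 mm; θ starts at 0°
rotate link 1 by -78°: θ ← 0° -78° = -78°
rotate link 1 by +87°: θ ← -78° +87° = 9°
rotate link 1 by +58°: θ ← 9° +58° = 67°
crank pin P = (r cos θ, r sin θ) = (14.066321, 33.138175)
h = r sin θ − e = 33.138175 − 17 = 16.138175
x = r cos θ + √(L² − h²) = 14.066321 + 176.262756 = 190.329077

190.3291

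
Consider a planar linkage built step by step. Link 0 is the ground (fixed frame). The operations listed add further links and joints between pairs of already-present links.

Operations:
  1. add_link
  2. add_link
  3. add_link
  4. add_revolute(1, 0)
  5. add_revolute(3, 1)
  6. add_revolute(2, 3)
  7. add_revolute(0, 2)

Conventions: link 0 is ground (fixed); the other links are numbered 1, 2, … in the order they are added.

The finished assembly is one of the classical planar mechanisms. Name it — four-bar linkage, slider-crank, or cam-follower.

links: 4 (incl. ground); joints: 4 revolute, 0 prismatic, 0 higher (cam) pair, forming one closed loop
4 links in a single 4R loop → four-bar linkage

four-bar linkage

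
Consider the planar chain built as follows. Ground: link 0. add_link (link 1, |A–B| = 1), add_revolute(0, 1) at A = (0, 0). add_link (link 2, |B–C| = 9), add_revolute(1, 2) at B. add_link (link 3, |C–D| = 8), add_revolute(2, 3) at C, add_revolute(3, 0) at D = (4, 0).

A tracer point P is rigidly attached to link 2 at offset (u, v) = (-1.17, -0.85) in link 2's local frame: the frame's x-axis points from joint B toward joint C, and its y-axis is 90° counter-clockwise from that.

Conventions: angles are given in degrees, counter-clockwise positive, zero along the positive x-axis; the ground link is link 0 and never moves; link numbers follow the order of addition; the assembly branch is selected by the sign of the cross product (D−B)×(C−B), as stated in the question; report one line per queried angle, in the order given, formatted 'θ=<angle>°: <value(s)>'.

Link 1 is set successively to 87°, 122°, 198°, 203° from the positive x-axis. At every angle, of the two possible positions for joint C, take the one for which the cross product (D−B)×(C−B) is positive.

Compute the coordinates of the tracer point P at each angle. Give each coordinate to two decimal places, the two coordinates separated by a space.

A=(0,0), D=(4.00,0)
θ=87°: B = A + 1.00·(cos87°, sin87°) = (0.0523, 0.9986)
θ=87°: |BD| = 4.0720
θ=87°: circle(B,9.00) ∩ circle(D,8.00): a=4.1234, h=7.9998
θ=87°:   candidates: C₊=(6.0117,7.7429) cross=32.575; C₋=(2.0879,-7.7681) cross=-32.575
θ=87°:   branch + wants cross > 0 → take C=(6.0117,7.7429) (cross=32.575)
θ=87°: ex = (C−B)/|BC| = (0.6622,0.7494); ey = (-0.7494,0.6622)
θ=87°: P = B + -1.17·ex + -0.85·ey = (-0.0854,-0.4410)
θ=122°: B = A + 1.00·(cos122°, sin122°) = (-0.5299, 0.8480)
θ=122°: |BD| = 4.6086
θ=122°: circle(B,9.00) ∩ circle(D,8.00): a=4.1487, h=7.9868
θ=122°:   candidates: C₊=(5.0176,7.9350) cross=36.808; C₋=(2.0782,-7.7657) cross=-36.808
θ=122°:   branch + wants cross > 0 → take C=(5.0176,7.9350) (cross=36.808)
θ=122°: ex = (C−B)/|BC| = (0.6164,0.7874); ey = (-0.7874,0.6164)
θ=122°: P = B + -1.17·ex + -0.85·ey = (-0.5818,-0.5972)
θ=198°: B = A + 1.00·(cos198°, sin198°) = (-0.9511, -0.3090)
θ=198°: |BD| = 4.9607
θ=198°: circle(B,9.00) ∩ circle(D,8.00): a=4.1938, h=7.9632
θ=198°:   candidates: C₊=(2.7386,7.8999) cross=39.503; C₋=(3.7307,-7.9955) cross=-39.503
θ=198°:   branch + wants cross > 0 → take C=(2.7386,7.8999) (cross=39.503)
θ=198°: ex = (C−B)/|BC| = (0.4100,0.9121); ey = (-0.9121,0.4100)
θ=198°: P = B + -1.17·ex + -0.85·ey = (-0.6554,-1.7246)
θ=203°: B = A + 1.00·(cos203°, sin203°) = (-0.9205, -0.3907)
θ=203°: |BD| = 4.9360
θ=203°: circle(B,9.00) ∩ circle(D,8.00): a=4.1900, h=7.9651
θ=203°:   candidates: C₊=(2.6259,7.8811) cross=39.316; C₋=(3.8869,-7.9992) cross=-39.316
θ=203°:   branch + wants cross > 0 → take C=(2.6259,7.8811) (cross=39.316)
θ=203°: ex = (C−B)/|BC| = (0.3940,0.9191); ey = (-0.9191,0.3940)
θ=203°: P = B + -1.17·ex + -0.85·ey = (-0.6003,-1.8010)

θ=87°: -0.09 -0.44
θ=122°: -0.58 -0.60
θ=198°: -0.66 -1.72
θ=203°: -0.60 -1.80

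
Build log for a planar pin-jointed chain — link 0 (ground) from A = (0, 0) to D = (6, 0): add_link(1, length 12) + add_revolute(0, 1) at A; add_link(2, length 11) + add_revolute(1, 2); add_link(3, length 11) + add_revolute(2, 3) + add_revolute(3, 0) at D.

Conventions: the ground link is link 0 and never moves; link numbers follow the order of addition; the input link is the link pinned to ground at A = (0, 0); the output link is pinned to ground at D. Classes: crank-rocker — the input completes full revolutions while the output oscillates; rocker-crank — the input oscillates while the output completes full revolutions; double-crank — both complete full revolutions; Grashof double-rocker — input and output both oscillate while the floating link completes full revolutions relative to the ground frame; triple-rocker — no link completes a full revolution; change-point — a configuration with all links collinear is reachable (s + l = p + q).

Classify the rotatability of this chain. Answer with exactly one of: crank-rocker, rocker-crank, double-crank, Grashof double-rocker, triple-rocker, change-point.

lengths: ground=6, input=12, coupler=11, output=11
sorted: s=6 (shortest), l=12 (longest), p+q=22
s + l = 18 vs p + q = 22
s + l < p + q (Grashof) with shortest = ground link → double-crank

double-crank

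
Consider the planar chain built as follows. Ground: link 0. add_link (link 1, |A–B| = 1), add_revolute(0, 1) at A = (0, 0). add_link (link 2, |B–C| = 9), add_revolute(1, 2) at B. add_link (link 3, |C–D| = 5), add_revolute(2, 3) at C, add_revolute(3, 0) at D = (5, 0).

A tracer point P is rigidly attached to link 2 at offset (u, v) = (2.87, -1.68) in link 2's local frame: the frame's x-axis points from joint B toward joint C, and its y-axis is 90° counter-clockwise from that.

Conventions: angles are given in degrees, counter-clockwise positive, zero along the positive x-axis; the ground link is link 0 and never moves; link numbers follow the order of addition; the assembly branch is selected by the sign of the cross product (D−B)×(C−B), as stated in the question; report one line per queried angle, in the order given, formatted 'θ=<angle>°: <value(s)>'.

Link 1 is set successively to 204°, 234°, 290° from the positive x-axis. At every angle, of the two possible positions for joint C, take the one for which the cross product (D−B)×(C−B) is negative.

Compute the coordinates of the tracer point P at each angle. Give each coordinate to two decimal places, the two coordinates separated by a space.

A=(0,0), D=(5.00,0)
θ=204°: B = A + 1.00·(cos204°, sin204°) = (-0.9135, -0.4067)
θ=204°: |BD| = 5.9275
θ=204°: circle(B,9.00) ∩ circle(D,5.00): a=7.6875, h=4.6800
θ=204°:   candidates: C₊=(6.4347,4.7897) cross=27.741; C₋=(7.0770,-4.5482) cross=-27.741
θ=204°:   branch - wants cross < 0 → take C=(7.0770,-4.5482) (cross=-27.741)
θ=204°: ex = (C−B)/|BC| = (0.8878,-0.4602); ey = (0.4602,0.8878)
θ=204°: P = B + 2.87·ex + -1.68·ey = (0.8615,-3.2190)
θ=234°: B = A + 1.00·(cos234°, sin234°) = (-0.5878, -0.8090)
θ=234°: |BD| = 5.6460
θ=234°: circle(B,9.00) ∩ circle(D,5.00): a=7.7822, h=4.5207
θ=234°:   candidates: C₊=(6.4664,4.7801) cross=25.524; C₋=(7.7619,-4.1679) cross=-25.524
θ=234°:   branch - wants cross < 0 → take C=(7.7619,-4.1679) (cross=-25.524)
θ=234°: ex = (C−B)/|BC| = (0.9277,-0.3732); ey = (0.3732,0.9277)
θ=234°: P = B + 2.87·ex + -1.68·ey = (1.4478,-3.4388)
θ=290°: B = A + 1.00·(cos290°, sin290°) = (0.3420, -0.9397)
θ=290°: |BD| = 4.7518
θ=290°: circle(B,9.00) ∩ circle(D,5.00): a=8.2684, h=3.5544
θ=290°:   candidates: C₊=(7.7442,4.1796) cross=16.890; C₋=(9.1500,-2.7888) cross=-16.890
θ=290°:   branch - wants cross < 0 → take C=(9.1500,-2.7888) (cross=-16.890)
θ=290°: ex = (C−B)/|BC| = (0.9787,-0.2055); ey = (0.2055,0.9787)
θ=290°: P = B + 2.87·ex + -1.68·ey = (2.8056,-3.1735)

θ=204°: 0.86 -3.22
θ=234°: 1.45 -3.44
θ=290°: 2.81 -3.17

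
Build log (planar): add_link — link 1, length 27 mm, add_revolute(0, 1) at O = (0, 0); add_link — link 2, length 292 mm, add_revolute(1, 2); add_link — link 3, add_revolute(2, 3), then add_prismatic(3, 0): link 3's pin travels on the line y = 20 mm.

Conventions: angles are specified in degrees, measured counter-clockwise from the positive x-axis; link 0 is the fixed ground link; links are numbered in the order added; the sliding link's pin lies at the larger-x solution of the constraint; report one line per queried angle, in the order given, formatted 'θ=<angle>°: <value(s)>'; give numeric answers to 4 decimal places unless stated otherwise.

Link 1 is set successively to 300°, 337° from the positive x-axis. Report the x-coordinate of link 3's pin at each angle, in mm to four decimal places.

geometry: r = 27 mm, L = 292 mm, e = 20 mm
θ=300°: crank pin P = (r cos θ, r sin θ) = (13.500000, -23.382686)
θ=300°: h = r sin θ − e = -23.382686 − 20 = -43.382686
θ=300°: x = r cos θ + √(L² − h²) = 13.500000 + 288.759316 = 302.259316
θ=337°: crank pin P = (r cos θ, r sin θ) = (24.853631, -10.549740)
θ=337°: h = r sin θ − e = -10.549740 − 20 = -30.549740
θ=337°: x = r cos θ + √(L² − h²) = 24.853631 + 290.397509 = 315.251140

θ=300°: 302.2593
θ=337°: 315.2511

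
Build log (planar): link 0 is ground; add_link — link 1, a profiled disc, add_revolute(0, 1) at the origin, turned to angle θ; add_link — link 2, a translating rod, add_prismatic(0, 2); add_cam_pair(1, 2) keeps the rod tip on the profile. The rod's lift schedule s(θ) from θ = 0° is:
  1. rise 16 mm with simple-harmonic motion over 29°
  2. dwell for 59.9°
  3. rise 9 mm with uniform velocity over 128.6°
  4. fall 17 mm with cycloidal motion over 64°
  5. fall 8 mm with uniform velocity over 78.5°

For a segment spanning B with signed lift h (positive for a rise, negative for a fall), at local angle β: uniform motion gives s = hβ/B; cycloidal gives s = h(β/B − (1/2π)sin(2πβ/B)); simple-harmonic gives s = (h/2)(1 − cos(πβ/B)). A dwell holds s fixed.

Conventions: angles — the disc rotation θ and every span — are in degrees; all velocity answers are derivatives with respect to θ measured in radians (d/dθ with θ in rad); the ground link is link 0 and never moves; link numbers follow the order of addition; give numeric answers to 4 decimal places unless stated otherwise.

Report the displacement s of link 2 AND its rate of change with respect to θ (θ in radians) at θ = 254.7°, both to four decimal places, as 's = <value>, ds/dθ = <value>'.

seg 1 [0°–29°] simple-harmonic, h=16: full span → s += 16 → s = 16.0000
seg 2 [29°–88.9°] dwell: s stays 16.0000
seg 3 [88.9°–217.5°] uniform, h=9: full span → s += 9 → s = 25.0000
seg 4 [217.5°–281.5°] cycloidal, h=-17: θ=254.7° here. β=37.2, B=64. -17·(0.5812 − sin(2π·0.5812)/(2π)) = -11.2033 → s = 13.7967
velocity in seg [217.5°–281.5°] (cycloidal), θ in radians: β = 37.2° = 0.6493 rad, B = 64° = 1.1170 rad; ds/dθ = (h/B)(1 − cos(2πβ/B)) = ((-17)/1.1170)(1 − cos(2π·0.5812)) = -28.497875 mm/rad

s = 13.7967, ds/dθ = -28.4979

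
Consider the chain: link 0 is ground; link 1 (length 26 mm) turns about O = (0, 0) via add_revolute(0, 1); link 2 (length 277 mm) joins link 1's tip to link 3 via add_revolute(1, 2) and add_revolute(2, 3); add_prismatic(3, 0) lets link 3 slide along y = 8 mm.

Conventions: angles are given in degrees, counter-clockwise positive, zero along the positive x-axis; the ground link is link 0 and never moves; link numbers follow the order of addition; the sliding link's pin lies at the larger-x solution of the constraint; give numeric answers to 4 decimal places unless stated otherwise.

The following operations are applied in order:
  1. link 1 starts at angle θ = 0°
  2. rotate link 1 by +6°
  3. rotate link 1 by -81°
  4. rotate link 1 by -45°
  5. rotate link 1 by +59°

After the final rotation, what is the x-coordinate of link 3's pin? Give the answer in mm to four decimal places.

geometry: r = 26 mm, L = 277 mm, e = 8 mm; θ starts at 0°
rotate link 1 by +6°: θ ← 0° +6° = 6°
rotate link 1 by -81°: θ ← 6° -81° = -75°
rotate link 1 by -45°: θ ← -75° -45° = -120°
rotate link 1 by +59°: θ ← -120° +59° = -61°
crank pin P = (r cos θ, r sin θ) = (12.605050, -22.740112)
h = r sin θ − e = -22.740112 − 8 = -30.740112
x = r cos θ + √(L² − h²) = 12.605050 + 275.289022 = 287.894072

287.8941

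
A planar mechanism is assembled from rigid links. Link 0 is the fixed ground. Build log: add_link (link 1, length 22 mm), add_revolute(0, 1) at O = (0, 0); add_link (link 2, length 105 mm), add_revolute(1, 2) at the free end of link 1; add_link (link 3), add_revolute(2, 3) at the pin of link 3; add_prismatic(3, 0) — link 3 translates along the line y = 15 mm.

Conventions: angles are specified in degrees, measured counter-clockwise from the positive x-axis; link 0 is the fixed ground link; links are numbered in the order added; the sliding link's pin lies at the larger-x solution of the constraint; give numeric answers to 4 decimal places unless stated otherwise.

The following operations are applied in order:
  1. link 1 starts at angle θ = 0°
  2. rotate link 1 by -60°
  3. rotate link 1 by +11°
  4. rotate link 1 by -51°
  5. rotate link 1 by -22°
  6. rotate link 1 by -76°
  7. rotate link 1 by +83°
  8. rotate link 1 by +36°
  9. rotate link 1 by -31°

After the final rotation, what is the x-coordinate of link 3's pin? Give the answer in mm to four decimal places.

geometry: r = 22 mm, L = 105 mm, e = 15 mm; θ starts at 0°
rotate link 1 by -60°: θ ← 0° -60° = -60°
rotate link 1 by +11°: θ ← -60° +11° = -49°
rotate link 1 by -51°: θ ← -49° -51° = -100°
rotate link 1 by -22°: θ ← -100° -22° = -122°
rotate link 1 by -76°: θ ← -122° -76° = -198°
rotate link 1 by +83°: θ ← -198° +83° = -115°
rotate link 1 by +36°: θ ← -115° +36° = -79°
rotate link 1 by -31°: θ ← -79° -31° = -110°
crank pin P = (r cos θ, r sin θ) = (-7.524443, -20.673238)
h = r sin θ − e = -20.673238 − 15 = -35.673238
x = r cos θ + √(L² − h²) = -7.524443 + 98.754342 = 91.229899

91.2299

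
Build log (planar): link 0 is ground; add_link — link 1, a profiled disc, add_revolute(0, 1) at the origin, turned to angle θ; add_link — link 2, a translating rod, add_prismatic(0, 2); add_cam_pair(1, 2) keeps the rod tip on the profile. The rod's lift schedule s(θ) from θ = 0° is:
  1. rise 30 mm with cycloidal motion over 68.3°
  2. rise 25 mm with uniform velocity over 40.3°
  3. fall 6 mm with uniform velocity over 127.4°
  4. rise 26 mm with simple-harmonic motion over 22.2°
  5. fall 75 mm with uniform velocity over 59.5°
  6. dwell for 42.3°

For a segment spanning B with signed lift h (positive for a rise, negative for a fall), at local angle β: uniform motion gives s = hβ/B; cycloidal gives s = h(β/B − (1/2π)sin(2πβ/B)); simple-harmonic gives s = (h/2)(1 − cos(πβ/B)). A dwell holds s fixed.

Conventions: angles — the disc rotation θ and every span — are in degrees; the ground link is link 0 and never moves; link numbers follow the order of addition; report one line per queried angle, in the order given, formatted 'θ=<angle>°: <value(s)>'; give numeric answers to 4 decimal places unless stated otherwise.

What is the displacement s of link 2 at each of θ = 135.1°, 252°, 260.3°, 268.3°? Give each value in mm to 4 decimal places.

seg 1 [0°–68.3°] cycloidal, h=30: full span → s += 30 → s = 30.0000
seg 2 [68.3°–108.6°] uniform, h=25: full span → s += 25 → s = 55.0000
seg 3 [108.6°–236°] uniform, h=-6: θ=135.1° here. β=26.5, B=127.4. -6·26.5/127.4 = -1.2480 → s = 53.7520
seg 3 [108.6°–236°] uniform, h=-6: full span → s += -6 → s = 49.0000
seg 4 [236°–258.2°] simple-harmonic, h=26: θ=252° here. β=16, B=22.2. 26/2·(1 − cos(π·0.7207)) = 21.3092 → s = 70.3092
seg 4 [236°–258.2°] simple-harmonic, h=26: full span → s += 26 → s = 75.0000
seg 5 [258.2°–317.7°] uniform, h=-75: θ=260.3° here. β=2.1, B=59.5. -75·2.1/59.5 = -2.6471 → s = 72.3529
seg 5 [258.2°–317.7°] uniform, h=-75: θ=268.3° here. β=10.1, B=59.5. -75·10.1/59.5 = -12.7311 → s = 62.2689

θ=135.1°: 53.7520
θ=252°: 70.3092
θ=260.3°: 72.3529
θ=268.3°: 62.2689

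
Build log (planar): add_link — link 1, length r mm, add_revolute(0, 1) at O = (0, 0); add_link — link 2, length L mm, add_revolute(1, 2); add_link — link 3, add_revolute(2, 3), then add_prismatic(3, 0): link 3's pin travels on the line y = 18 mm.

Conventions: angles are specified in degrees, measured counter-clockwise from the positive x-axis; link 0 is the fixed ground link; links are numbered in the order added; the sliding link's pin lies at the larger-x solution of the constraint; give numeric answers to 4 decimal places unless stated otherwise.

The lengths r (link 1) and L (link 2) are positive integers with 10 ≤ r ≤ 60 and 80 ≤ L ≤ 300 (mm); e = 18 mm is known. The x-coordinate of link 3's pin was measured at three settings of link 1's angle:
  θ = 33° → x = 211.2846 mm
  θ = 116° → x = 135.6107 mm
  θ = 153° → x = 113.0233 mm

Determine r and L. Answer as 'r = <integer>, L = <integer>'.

constraint per measurement: (x − r cos θ)² + (r sin θ − e)² = L²
subtracting the θ₁ and θ₂ equations cancels the r² and L² terms:
r = (x₁² − x₂²) / (2[(x₁cos θ₁ + e sin θ₁) − (x₂cos θ₂ + e sin θ₂)]) = 57.0000 → r = 57
L² = (x₁ − r cos θ₁)² + (r sin θ₁ − e)² = 26895.9909 → L = 164.0000 → L = 164
check at θ₃=153°: x = 113.0233 (printed 113.0233) ✓

r = 57, L = 164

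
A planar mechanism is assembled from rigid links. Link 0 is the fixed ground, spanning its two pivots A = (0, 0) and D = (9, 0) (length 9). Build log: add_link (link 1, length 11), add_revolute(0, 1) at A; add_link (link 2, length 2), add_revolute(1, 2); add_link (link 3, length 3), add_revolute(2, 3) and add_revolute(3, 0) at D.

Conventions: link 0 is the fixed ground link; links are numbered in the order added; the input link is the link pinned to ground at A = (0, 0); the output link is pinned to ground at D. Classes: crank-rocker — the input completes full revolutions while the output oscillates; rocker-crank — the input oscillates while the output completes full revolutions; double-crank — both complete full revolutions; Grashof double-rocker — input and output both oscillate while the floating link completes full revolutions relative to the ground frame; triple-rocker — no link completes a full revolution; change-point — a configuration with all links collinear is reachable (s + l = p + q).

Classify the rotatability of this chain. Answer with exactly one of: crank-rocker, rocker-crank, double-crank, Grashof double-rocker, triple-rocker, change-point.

lengths: ground=9, input=11, coupler=2, output=3
sorted: s=2 (shortest), l=11 (longest), p+q=12
s + l = 13 vs p + q = 12
s + l > p + q → non-Grashof → no link fully rotates → triple-rocker

triple-rocker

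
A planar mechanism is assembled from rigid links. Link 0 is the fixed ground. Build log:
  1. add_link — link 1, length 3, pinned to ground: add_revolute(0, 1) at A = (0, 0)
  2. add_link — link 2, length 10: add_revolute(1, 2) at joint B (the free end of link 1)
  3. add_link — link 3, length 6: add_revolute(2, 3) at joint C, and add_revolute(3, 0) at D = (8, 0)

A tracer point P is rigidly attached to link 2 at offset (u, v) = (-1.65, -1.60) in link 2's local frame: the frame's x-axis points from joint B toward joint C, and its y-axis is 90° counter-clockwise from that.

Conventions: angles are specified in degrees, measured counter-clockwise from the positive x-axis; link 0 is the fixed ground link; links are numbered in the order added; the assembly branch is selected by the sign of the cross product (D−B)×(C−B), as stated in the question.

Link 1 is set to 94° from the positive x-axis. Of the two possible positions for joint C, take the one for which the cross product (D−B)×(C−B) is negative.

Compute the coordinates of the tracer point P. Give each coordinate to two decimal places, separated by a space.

A=(0,0), D=(8.00,0)
B = A + 3.00·(cos94°, sin94°) = (-0.2093, 2.9927)
|BD| = 8.7378
circle(B,10.00) ∩ circle(D,6.00): a=8.0311, h=5.9582
  candidates: C₊=(9.3768,5.8399) cross=52.062; C₋=(5.2954,-5.3559) cross=-52.062
  branch - wants cross < 0 → take C=(5.2954,-5.3559) (cross=-52.062)
ex = (C−B)/|BC| = (0.5505,-0.8349); ey = (0.8349,0.5505)
P = B + -1.65·ex + -1.60·ey = (-2.4533,3.4895)

-2.45 3.49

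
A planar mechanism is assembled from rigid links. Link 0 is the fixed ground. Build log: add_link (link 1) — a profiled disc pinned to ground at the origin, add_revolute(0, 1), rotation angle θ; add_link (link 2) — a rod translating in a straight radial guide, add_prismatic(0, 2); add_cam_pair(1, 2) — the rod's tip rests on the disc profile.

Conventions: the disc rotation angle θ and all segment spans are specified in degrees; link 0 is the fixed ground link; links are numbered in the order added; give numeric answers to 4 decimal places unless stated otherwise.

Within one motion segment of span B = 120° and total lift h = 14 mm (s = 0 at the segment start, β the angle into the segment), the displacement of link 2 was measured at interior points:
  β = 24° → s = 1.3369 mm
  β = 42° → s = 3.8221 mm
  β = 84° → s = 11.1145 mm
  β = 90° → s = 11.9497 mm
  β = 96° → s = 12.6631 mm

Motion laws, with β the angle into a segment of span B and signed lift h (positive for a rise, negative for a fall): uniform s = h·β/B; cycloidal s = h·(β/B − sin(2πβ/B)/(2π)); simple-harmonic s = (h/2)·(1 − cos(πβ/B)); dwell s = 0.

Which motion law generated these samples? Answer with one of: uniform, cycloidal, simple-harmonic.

candidates at β/B = r: uniform s = h·r (linear in β); cycloidal s = h·(r − sin(2πr)/(2π)); simple-harmonic s = (h/2)(1 − cos(πr))
β=24°: printed 1.3369 | uniform 2.8000, cycloidal 0.6809, simple-harmonic 1.3369
β=42°: printed 3.8221 | uniform 4.9000, cycloidal 3.0974, simple-harmonic 3.8221
β=84°: printed 11.1145 | uniform 9.8000, cycloidal 11.9191, simple-harmonic 11.1145
β=90°: printed 11.9497 | uniform 10.5000, cycloidal 12.7282, simple-harmonic 11.9497
β=96°: printed 12.6631 | uniform 11.2000, cycloidal 13.3191, simple-harmonic 12.6631
only one law matches every sample → simple-harmonic

simple-harmonic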